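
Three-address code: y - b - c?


Break into single-operator statements:
t1 = y - b
t2 = t1 - c


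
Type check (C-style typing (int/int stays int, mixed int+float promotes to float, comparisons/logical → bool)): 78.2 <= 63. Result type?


Operand types: float <= int
Rule: comparison yields bool
Result type: bool


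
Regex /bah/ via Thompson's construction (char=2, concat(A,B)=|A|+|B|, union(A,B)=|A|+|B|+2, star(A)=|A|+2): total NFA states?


Syntax tree has 3 char leaf(s), 0 union(s), 0 star(s)
chars contribute 3×2 = 6; each union adds +2; each star adds +2
Total: 6 + 0 + 0 = 6 states


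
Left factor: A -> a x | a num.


Common prefix: 'a'
Factored: A -> a A', A' -> x | num


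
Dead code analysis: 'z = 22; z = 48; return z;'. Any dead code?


first assignment to z is overwritten before any read
Dead: 'z = 22'


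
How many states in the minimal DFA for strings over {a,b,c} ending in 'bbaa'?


Track the longest suffix of input matching a prefix of 'bbaa': 5 classes (prefixes of length 0..4)
Minimal DFA: 5 states


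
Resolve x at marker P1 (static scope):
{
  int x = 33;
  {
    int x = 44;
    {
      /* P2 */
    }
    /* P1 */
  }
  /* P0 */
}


x declared in the same block as P1
x = 44


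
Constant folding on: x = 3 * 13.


3 * 13 = 39 at compile time
Optimized: x = 39


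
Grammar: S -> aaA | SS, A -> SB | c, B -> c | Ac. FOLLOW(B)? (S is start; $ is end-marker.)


$ ∈ FOLLOW(S). For each A -> αBβ: add FIRST(β)\{ε} to FOLLOW(B); if β nullable, add FOLLOW(A).
FOLLOW(B) = {$, a, c}


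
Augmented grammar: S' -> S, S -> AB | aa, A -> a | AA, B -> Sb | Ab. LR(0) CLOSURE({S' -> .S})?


Start: S' -> .S
For each item with dot before a nonterminal B, add B -> .γ for every B-production
Closure: [S' -> .S, S -> .AB, S -> .aa, A -> .a, A -> .AA]


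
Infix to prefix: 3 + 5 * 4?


'*' binds tighter: tree is (+ 3 (* 5 4))
Prefix: + 3 * 5 4


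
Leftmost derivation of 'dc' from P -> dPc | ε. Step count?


Derivation: P => dPc => dc
Steps: 2


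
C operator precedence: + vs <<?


'+' is additive (level 9); '<<' is shift (level 8)
Higher level binds tighter
'+' has higher precedence than '<<'


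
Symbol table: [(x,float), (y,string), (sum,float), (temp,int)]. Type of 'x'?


Lookup 'x' → type float


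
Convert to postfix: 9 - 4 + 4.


Left to right (same or higher precedence on left)
Postfix: 9 4 - 4 +


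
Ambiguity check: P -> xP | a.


right-linear, alternatives start with distinct terminals 'x' vs 'a': unique leftmost derivation
Unambiguous


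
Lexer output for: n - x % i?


Scan left to right, longest-match per lexeme
Tokens: ID(n), OP(-), ID(x), OP(%), ID(i)


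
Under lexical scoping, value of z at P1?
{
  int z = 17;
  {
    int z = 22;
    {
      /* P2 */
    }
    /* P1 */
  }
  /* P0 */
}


z declared in the same block as P1
z = 22


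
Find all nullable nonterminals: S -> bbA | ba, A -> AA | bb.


A nonterminal is nullable iff some alternative derives ε (directly, or every symbol in it is nullable)
Nullable: {}


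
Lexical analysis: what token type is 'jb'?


Pattern: letter/underscore followed by alphanumerics, not a keyword
Type: IDENTIFIER


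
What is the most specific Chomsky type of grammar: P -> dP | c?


Right-linear: every RHS is a terminal or a terminal followed by one nonterminal
Classification: Type 3 (Regular)


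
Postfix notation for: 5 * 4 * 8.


Left to right (same or higher precedence on left)
Postfix: 5 4 * 8 *


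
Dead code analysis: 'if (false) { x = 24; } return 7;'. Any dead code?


condition is constant false, so the whole block is unreachable
Dead: 'if (false) { x = 24; }'


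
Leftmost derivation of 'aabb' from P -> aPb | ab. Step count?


Derivation: P => aPb => aabb
Steps: 2


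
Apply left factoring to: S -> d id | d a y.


Common prefix: 'd'
Factored: S -> d S', S' -> id | a y


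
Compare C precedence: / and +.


'/' is multiplicative (level 10); '+' is additive (level 9)
Higher level binds tighter
'/' has higher precedence than '+'


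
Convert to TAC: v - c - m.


Break into single-operator statements:
t1 = v - c
t2 = t1 - m


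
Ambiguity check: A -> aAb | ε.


balanced a^n…b^n: each string has a unique parse
Unambiguous


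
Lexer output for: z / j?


Scan left to right, longest-match per lexeme
Tokens: ID(z), OP(/), ID(j)


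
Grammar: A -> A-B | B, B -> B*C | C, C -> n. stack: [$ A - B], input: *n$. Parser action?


'*' can extend B; shift to build B -> B*C
Action: shift


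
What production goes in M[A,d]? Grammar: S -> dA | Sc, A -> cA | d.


For [A, d]: 'd' ∈ FIRST(d)
Entry: A -> d


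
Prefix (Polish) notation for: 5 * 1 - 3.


left-to-right (same/higher precedence on left): tree is (- (* 5 1) 3)
Prefix: - * 5 1 3


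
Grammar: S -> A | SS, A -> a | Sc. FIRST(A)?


Per alternative of A: FIRST(a) = {a}; FIRST(Sc) = {a}
FIRST(A) = {a}


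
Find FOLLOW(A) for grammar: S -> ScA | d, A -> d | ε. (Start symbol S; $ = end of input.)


$ ∈ FOLLOW(S). For each A -> αBβ: add FIRST(β)\{ε} to FOLLOW(B); if β nullable, add FOLLOW(A).
FOLLOW(A) = {$, c}


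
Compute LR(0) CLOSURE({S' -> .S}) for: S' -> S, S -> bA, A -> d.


Start: S' -> .S
For each item with dot before a nonterminal B, add B -> .γ for every B-production
Closure: [S' -> .S, S -> .bA]


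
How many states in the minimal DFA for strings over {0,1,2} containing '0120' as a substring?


KMP-style automaton: 4 progress states + 1 absorbing accept = 5
Minimal DFA: 5 states


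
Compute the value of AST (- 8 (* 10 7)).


Evaluate inner: (* 10 7) = 70
Evaluate root: (- 8 70) = -62
Result: -62


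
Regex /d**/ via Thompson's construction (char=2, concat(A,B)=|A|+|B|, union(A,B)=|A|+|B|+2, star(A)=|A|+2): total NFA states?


Syntax tree has 1 char leaf(s), 0 union(s), 2 star(s)
chars contribute 1×2 = 2; each union adds +2; each star adds +2
Total: 2 + 0 + 4 = 6 states


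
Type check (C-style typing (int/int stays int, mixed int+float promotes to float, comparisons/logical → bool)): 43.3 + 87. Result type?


Operand types: float + int
Rule: mixed int/float promotes to float; int/int stays int
Result type: float


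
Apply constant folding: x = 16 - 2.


16 - 2 = 14 at compile time
Optimized: x = 14


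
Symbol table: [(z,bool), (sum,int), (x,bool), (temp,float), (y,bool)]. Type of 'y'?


Lookup 'y' → type bool


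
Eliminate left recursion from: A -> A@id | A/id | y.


Left-recursive alternatives: A@id, A/id; non-recursive: y
Introduce A': A -> yA', A' -> @idA' | /idA' | ε


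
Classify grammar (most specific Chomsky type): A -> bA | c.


Right-linear: every RHS is a terminal or a terminal followed by one nonterminal
Classification: Type 3 (Regular)


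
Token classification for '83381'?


Pattern: digits only
Type: INTEGER_LITERAL


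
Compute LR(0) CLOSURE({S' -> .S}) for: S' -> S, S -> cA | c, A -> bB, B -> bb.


Start: S' -> .S
For each item with dot before a nonterminal B, add B -> .γ for every B-production
Closure: [S' -> .S, S -> .cA, S -> .c]


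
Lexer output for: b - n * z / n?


Scan left to right, longest-match per lexeme
Tokens: ID(b), OP(-), ID(n), OP(*), ID(z), OP(/), ID(n)


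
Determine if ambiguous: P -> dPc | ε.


balanced d^n…c^n: each string has a unique parse
Unambiguous


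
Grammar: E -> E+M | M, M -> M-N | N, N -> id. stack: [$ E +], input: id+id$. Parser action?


no handle ('E+' is not any RHS); shift 'id'
Action: shift


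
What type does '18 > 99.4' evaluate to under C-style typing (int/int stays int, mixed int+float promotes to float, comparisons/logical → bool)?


Operand types: int > float
Rule: comparison yields bool
Result type: bool


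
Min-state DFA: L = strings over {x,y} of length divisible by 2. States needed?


Track length mod 2: states 0..1, accept at 0
Minimal DFA: 2 states


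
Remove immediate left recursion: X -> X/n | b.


Left-recursive alternatives: X/n; non-recursive: b
Introduce X': X -> bX', X' -> /nX' | ε


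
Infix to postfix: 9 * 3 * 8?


Left to right (same or higher precedence on left)
Postfix: 9 3 * 8 *


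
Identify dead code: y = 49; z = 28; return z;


y is assigned but never read
Dead: 'y = 49'


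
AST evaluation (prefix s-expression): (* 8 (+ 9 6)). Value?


Evaluate inner: (+ 9 6) = 15
Evaluate root: (* 8 15) = 120
Result: 120


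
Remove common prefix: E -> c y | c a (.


Common prefix: 'c'
Factored: E -> c E', E' -> y | a (


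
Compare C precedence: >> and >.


'>>' is shift (level 8); '>' is relational (level 7)
Higher level binds tighter
'>>' has higher precedence than '>'


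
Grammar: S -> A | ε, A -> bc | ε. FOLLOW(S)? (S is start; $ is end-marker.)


$ ∈ FOLLOW(S). For each A -> αBβ: add FIRST(β)\{ε} to FOLLOW(B); if β nullable, add FOLLOW(A).
FOLLOW(S) = {$}


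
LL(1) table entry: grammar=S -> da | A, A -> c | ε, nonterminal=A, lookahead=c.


For [A, c]: 'c' ∈ FIRST(c)
Entry: A -> c


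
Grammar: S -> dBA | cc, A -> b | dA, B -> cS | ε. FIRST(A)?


Per alternative of A: FIRST(b) = {b}; FIRST(dA) = {d}
FIRST(A) = {b, d}


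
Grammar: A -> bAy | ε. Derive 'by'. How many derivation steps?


Derivation: A => bAy => by
Steps: 2


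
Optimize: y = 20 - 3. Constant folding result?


20 - 3 = 17 at compile time
Optimized: y = 17


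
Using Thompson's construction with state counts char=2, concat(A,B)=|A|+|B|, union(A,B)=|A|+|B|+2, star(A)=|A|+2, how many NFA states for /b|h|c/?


Syntax tree has 3 char leaf(s), 2 union(s), 0 star(s)
chars contribute 3×2 = 6; each union adds +2; each star adds +2
Total: 6 + 4 + 0 = 10 states


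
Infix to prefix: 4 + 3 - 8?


left-to-right (same/higher precedence on left): tree is (- (+ 4 3) 8)
Prefix: - + 4 3 8


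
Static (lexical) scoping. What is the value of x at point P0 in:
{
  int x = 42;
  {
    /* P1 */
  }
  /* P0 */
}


x declared in the same block as P0
x = 42


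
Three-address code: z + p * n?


Break into single-operator statements:
t1 = p * n
t2 = z + t1


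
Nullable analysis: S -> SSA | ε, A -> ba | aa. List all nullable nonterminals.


A nonterminal is nullable iff some alternative derives ε (directly, or every symbol in it is nullable)
Nullable: {S}


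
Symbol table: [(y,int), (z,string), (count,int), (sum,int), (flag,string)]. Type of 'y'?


Lookup 'y' → type int


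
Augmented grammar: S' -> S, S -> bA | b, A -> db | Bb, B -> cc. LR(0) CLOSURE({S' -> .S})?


Start: S' -> .S
For each item with dot before a nonterminal B, add B -> .γ for every B-production
Closure: [S' -> .S, S -> .bA, S -> .b]


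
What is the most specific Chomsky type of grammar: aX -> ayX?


LHS has context (more than one symbol) and |LHS| ≤ |RHS|
Classification: Type 1 (Context-Sensitive)


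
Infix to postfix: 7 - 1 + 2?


Left to right (same or higher precedence on left)
Postfix: 7 1 - 2 +


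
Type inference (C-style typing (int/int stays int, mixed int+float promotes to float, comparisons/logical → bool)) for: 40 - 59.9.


Operand types: int - float
Rule: mixed int/float promotes to float; int/int stays int
Result type: float


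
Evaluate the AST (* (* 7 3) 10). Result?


Evaluate inner: (* 7 3) = 21
Evaluate root: (* 21 10) = 210
Result: 210


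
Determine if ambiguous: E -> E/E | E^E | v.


'v/v^v' has two parse trees (no precedence encoded between / and ^)
Ambiguous


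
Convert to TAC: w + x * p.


Break into single-operator statements:
t1 = x * p
t2 = w + t1


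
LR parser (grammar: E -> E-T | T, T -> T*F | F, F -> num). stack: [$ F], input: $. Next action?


'F' (not preceded by T*) is the handle for T -> F
Action: reduce (T -> F)


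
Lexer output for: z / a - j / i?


Scan left to right, longest-match per lexeme
Tokens: ID(z), OP(/), ID(a), OP(-), ID(j), OP(/), ID(i)


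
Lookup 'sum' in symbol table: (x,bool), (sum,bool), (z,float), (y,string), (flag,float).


Lookup 'sum' → type bool


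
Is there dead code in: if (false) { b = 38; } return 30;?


condition is constant false, so the whole block is unreachable
Dead: 'if (false) { b = 38; }'


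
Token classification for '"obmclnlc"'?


Pattern: double-quoted sequence
Type: STRING_LITERAL


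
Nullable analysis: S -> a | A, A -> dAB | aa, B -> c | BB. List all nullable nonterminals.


A nonterminal is nullable iff some alternative derives ε (directly, or every symbol in it is nullable)
Nullable: {}


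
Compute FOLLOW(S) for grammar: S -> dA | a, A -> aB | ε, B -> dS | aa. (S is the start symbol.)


$ ∈ FOLLOW(S). For each A -> αBβ: add FIRST(β)\{ε} to FOLLOW(B); if β nullable, add FOLLOW(A).
FOLLOW(S) = {$}


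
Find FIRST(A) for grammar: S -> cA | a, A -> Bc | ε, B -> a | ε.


Per alternative of A: FIRST(Bc) = {a, c}; FIRST(ε) = {ε}
FIRST(A) = {a, c, ε}


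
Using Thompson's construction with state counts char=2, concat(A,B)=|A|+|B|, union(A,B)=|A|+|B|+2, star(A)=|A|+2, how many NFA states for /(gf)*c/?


Syntax tree has 3 char leaf(s), 0 union(s), 1 star(s)
chars contribute 3×2 = 6; each union adds +2; each star adds +2
Total: 6 + 0 + 2 = 8 states


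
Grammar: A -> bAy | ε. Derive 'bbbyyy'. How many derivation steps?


Derivation: A => bAy => bbAyy => bbbAyyy => bbbyyy
Steps: 4


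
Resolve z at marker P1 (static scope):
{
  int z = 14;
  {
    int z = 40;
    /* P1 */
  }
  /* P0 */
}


z declared in the same block as P1
z = 40


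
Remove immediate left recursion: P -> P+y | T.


Left-recursive alternatives: P+y; non-recursive: T
Introduce P': P -> TP', P' -> +yP' | ε


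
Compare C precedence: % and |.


'%' is multiplicative (level 10); '|' is bitwise OR (level 3)
Higher level binds tighter
'%' has higher precedence than '|'


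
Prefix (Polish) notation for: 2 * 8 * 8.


left-to-right (same/higher precedence on left): tree is (* (* 2 8) 8)
Prefix: * * 2 8 8


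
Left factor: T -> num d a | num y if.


Common prefix: 'num'
Factored: T -> num T', T' -> d a | y if


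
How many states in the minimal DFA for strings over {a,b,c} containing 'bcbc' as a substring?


KMP-style automaton: 4 progress states + 1 absorbing accept = 5
Minimal DFA: 5 states


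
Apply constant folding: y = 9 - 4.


9 - 4 = 5 at compile time
Optimized: y = 5


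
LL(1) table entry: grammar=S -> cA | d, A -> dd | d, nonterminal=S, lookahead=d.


For [S, d]: 'd' ∈ FIRST(d)
Entry: S -> d


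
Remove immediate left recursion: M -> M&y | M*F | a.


Left-recursive alternatives: M&y, M*F; non-recursive: a
Introduce M': M -> aM', M' -> &yM' | *FM' | ε


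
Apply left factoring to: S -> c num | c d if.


Common prefix: 'c'
Factored: S -> c S', S' -> num | d if


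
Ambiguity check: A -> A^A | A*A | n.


'n^n*n' has two parse trees (no precedence encoded between ^ and *)
Ambiguous


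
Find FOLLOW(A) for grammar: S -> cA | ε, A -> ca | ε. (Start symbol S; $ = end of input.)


$ ∈ FOLLOW(S). For each A -> αBβ: add FIRST(β)\{ε} to FOLLOW(B); if β nullable, add FOLLOW(A).
FOLLOW(A) = {$}


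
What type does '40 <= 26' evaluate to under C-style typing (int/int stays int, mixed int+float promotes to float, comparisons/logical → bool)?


Operand types: int <= int
Rule: comparison yields bool
Result type: bool


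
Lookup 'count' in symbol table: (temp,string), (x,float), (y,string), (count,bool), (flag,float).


Lookup 'count' → type bool


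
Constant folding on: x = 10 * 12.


10 * 12 = 120 at compile time
Optimized: x = 120


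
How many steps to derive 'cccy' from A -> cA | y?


Derivation: A => cA => ccA => cccA => cccy
Steps: 4


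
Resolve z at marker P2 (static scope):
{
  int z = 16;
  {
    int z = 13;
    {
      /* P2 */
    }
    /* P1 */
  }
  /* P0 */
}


P2's block does not declare z; resolves to the enclosing declaration at depth 1
z = 13


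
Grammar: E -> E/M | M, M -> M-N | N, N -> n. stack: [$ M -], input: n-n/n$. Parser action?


no handle; shift 'n'
Action: shift


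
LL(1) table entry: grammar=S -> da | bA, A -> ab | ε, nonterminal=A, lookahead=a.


For [A, a]: 'a' ∈ FIRST(ab)
Entry: A -> ab


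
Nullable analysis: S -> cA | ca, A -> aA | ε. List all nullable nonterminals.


A nonterminal is nullable iff some alternative derives ε (directly, or every symbol in it is nullable)
Nullable: {A}


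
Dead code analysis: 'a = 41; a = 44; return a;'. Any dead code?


first assignment to a is overwritten before any read
Dead: 'a = 41'


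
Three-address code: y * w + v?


Break into single-operator statements:
t1 = y * w
t2 = t1 + v


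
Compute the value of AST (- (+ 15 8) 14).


Evaluate inner: (+ 15 8) = 23
Evaluate root: (- 23 14) = 9
Result: 9


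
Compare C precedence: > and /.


'/' is multiplicative (level 10); '>' is relational (level 7)
Higher level binds tighter
'/' has higher precedence than '>'


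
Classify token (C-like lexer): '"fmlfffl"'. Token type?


Pattern: double-quoted sequence
Type: STRING_LITERAL


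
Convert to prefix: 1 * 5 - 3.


left-to-right (same/higher precedence on left): tree is (- (* 1 5) 3)
Prefix: - * 1 5 3


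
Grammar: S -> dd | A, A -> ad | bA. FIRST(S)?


Per alternative of S: FIRST(dd) = {d}; FIRST(A) = {a, b}
FIRST(S) = {a, b, d}


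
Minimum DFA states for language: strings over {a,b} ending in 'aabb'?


Track the longest suffix of input matching a prefix of 'aabb': 5 classes (prefixes of length 0..4)
Minimal DFA: 5 states


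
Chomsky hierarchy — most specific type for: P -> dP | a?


Right-linear: every RHS is a terminal or a terminal followed by one nonterminal
Classification: Type 3 (Regular)


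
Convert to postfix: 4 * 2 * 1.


Left to right (same or higher precedence on left)
Postfix: 4 2 * 1 *


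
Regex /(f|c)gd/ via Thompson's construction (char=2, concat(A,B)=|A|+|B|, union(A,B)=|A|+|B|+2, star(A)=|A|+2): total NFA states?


Syntax tree has 4 char leaf(s), 1 union(s), 0 star(s)
chars contribute 4×2 = 8; each union adds +2; each star adds +2
Total: 8 + 2 + 0 = 10 states


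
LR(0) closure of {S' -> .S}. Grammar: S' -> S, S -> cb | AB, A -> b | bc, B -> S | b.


Start: S' -> .S
For each item with dot before a nonterminal B, add B -> .γ for every B-production
Closure: [S' -> .S, S -> .cb, S -> .AB, A -> .b, A -> .bc]


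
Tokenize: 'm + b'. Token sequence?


Scan left to right, longest-match per lexeme
Tokens: ID(m), OP(+), ID(b)


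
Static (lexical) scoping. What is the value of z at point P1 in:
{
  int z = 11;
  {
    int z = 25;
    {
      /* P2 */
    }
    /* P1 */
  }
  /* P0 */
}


z declared in the same block as P1
z = 25


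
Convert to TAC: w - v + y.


Break into single-operator statements:
t1 = w - v
t2 = t1 + y


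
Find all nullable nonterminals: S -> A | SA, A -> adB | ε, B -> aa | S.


A nonterminal is nullable iff some alternative derives ε (directly, or every symbol in it is nullable)
Nullable: {A, B, S}


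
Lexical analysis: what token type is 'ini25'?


Pattern: letter/underscore followed by alphanumerics, not a keyword
Type: IDENTIFIER


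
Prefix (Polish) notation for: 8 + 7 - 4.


left-to-right (same/higher precedence on left): tree is (- (+ 8 7) 4)
Prefix: - + 8 7 4


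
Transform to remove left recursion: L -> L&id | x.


Left-recursive alternatives: L&id; non-recursive: x
Introduce L': L -> xL', L' -> &idL' | ε


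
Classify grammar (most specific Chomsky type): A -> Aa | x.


Left-linear: every RHS is a terminal or one nonterminal followed by a terminal
Classification: Type 3 (Regular)


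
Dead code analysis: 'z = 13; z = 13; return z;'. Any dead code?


first assignment to z is overwritten before any read
Dead: 'z = 13'


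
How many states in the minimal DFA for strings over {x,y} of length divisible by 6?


Track length mod 6: states 0..5, accept at 0
Minimal DFA: 6 states


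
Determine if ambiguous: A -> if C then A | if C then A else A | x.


dangling else: 'if C then if C then x else x' parses two ways
Ambiguous


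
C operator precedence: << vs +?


'+' is additive (level 9); '<<' is shift (level 8)
Higher level binds tighter
'+' has higher precedence than '<<'


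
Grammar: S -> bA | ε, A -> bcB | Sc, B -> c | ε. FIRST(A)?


Per alternative of A: FIRST(bcB) = {b}; FIRST(Sc) = {b, c}
FIRST(A) = {b, c}


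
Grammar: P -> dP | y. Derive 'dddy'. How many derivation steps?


Derivation: P => dP => ddP => dddP => dddy
Steps: 4


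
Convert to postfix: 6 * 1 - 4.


Left to right (same or higher precedence on left)
Postfix: 6 1 * 4 -


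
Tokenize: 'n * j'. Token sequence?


Scan left to right, longest-match per lexeme
Tokens: ID(n), OP(*), ID(j)


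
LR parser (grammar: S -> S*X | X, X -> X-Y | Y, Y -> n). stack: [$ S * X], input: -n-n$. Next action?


'-' can extend X; shift to build X -> X-Y
Action: shift


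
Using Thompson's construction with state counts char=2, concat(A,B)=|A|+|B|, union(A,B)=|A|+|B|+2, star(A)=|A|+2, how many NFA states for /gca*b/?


Syntax tree has 4 char leaf(s), 0 union(s), 1 star(s)
chars contribute 4×2 = 8; each union adds +2; each star adds +2
Total: 8 + 0 + 2 = 10 states


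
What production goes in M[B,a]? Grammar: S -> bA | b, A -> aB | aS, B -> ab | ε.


For [B, a]: 'a' ∈ FIRST(ab)
Entry: B -> ab


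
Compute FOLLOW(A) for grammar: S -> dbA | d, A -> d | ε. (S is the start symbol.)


$ ∈ FOLLOW(S). For each A -> αBβ: add FIRST(β)\{ε} to FOLLOW(B); if β nullable, add FOLLOW(A).
FOLLOW(A) = {$}


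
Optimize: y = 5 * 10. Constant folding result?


5 * 10 = 50 at compile time
Optimized: y = 50


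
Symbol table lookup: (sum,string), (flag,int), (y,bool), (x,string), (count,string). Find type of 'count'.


Lookup 'count' → type string


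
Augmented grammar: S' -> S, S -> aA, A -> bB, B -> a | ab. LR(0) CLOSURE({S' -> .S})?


Start: S' -> .S
For each item with dot before a nonterminal B, add B -> .γ for every B-production
Closure: [S' -> .S, S -> .aA]


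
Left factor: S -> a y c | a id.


Common prefix: 'a'
Factored: S -> a S', S' -> y c | id


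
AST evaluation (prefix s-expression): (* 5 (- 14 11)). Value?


Evaluate inner: (- 14 11) = 3
Evaluate root: (* 5 3) = 15
Result: 15


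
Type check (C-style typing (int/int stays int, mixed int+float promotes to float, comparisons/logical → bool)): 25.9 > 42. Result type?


Operand types: float > int
Rule: comparison yields bool
Result type: bool


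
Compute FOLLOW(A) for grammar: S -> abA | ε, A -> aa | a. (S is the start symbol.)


$ ∈ FOLLOW(S). For each A -> αBβ: add FIRST(β)\{ε} to FOLLOW(B); if β nullable, add FOLLOW(A).
FOLLOW(A) = {$}


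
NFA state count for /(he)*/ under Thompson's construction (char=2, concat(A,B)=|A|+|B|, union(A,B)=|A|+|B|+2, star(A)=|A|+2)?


Syntax tree has 2 char leaf(s), 0 union(s), 1 star(s)
chars contribute 2×2 = 4; each union adds +2; each star adds +2
Total: 4 + 0 + 2 = 6 states


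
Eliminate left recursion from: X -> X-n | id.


Left-recursive alternatives: X-n; non-recursive: id
Introduce X': X -> idX', X' -> -nX' | ε


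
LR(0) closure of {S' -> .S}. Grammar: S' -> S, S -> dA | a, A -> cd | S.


Start: S' -> .S
For each item with dot before a nonterminal B, add B -> .γ for every B-production
Closure: [S' -> .S, S -> .dA, S -> .a]


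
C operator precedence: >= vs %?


'%' is multiplicative (level 10); '>=' is relational (level 7)
Higher level binds tighter
'%' has higher precedence than '>='


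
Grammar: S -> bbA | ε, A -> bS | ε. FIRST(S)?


Per alternative of S: FIRST(bbA) = {b}; FIRST(ε) = {ε}
FIRST(S) = {b, ε}


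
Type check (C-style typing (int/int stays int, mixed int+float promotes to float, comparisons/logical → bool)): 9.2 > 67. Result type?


Operand types: float > int
Rule: comparison yields bool
Result type: bool


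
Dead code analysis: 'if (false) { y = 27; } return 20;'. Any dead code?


condition is constant false, so the whole block is unreachable
Dead: 'if (false) { y = 27; }'


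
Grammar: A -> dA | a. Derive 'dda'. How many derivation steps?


Derivation: A => dA => ddA => dda
Steps: 3


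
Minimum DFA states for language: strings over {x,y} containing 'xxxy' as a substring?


KMP-style automaton: 4 progress states + 1 absorbing accept = 5
Minimal DFA: 5 states


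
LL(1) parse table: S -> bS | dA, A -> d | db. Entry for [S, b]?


For [S, b]: 'b' ∈ FIRST(bS)
Entry: S -> bS


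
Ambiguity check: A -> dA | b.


right-linear, alternatives start with distinct terminals 'd' vs 'b': unique leftmost derivation
Unambiguous


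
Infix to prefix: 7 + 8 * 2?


'*' binds tighter: tree is (+ 7 (* 8 2))
Prefix: + 7 * 8 2


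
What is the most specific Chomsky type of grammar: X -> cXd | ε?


Single nonterminal LHS, but c^n d^n is not regular
Classification: Type 2 (Context-Free)


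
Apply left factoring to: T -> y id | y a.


Common prefix: 'y'
Factored: T -> y T', T' -> id | a


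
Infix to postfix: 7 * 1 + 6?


Left to right (same or higher precedence on left)
Postfix: 7 1 * 6 +


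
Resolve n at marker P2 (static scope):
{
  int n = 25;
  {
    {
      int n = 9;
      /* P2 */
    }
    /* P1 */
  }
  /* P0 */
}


n declared in the same block as P2
n = 9


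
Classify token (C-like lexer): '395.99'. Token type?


Pattern: digits with a decimal point
Type: FLOAT_LITERAL


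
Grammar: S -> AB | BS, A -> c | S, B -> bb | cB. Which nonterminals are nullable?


A nonterminal is nullable iff some alternative derives ε (directly, or every symbol in it is nullable)
Nullable: {}


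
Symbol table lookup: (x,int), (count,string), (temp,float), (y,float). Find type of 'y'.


Lookup 'y' → type float


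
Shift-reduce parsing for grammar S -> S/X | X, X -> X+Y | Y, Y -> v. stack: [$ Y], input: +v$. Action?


'Y' (not preceded by X+) is the handle for X -> Y
Action: reduce (X -> Y)


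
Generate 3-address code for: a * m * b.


Break into single-operator statements:
t1 = a * m
t2 = t1 * b


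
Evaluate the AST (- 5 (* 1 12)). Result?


Evaluate inner: (* 1 12) = 12
Evaluate root: (- 5 12) = -7
Result: -7


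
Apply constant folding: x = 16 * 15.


16 * 15 = 240 at compile time
Optimized: x = 240


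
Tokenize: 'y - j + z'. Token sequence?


Scan left to right, longest-match per lexeme
Tokens: ID(y), OP(-), ID(j), OP(+), ID(z)


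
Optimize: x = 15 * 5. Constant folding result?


15 * 5 = 75 at compile time
Optimized: x = 75


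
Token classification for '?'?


Pattern: operator symbol
Type: OPERATOR


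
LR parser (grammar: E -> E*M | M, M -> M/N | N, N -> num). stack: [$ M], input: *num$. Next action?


lookahead ∉ {/} so M won't extend; reduce E -> M
Action: reduce (E -> M)


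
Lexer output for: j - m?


Scan left to right, longest-match per lexeme
Tokens: ID(j), OP(-), ID(m)


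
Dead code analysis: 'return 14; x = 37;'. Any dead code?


statement follows a return and is unreachable
Dead: 'x = 37'


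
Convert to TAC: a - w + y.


Break into single-operator statements:
t1 = a - w
t2 = t1 + y


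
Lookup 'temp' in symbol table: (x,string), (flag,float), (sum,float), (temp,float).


Lookup 'temp' → type float


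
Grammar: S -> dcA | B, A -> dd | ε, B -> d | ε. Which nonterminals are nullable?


A nonterminal is nullable iff some alternative derives ε (directly, or every symbol in it is nullable)
Nullable: {A, B, S}


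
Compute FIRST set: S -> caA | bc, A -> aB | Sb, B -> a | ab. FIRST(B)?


Per alternative of B: FIRST(a) = {a}; FIRST(ab) = {a}
FIRST(B) = {a}


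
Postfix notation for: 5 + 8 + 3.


Left to right (same or higher precedence on left)
Postfix: 5 8 + 3 +


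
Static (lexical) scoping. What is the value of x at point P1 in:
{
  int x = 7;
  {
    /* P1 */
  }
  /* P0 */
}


P1's block does not declare x; resolves to the enclosing declaration at depth 0
x = 7


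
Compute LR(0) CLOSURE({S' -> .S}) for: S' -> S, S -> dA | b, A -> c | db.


Start: S' -> .S
For each item with dot before a nonterminal B, add B -> .γ for every B-production
Closure: [S' -> .S, S -> .dA, S -> .b]


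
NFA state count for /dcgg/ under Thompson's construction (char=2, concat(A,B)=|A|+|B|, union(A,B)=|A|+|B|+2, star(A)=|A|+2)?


Syntax tree has 4 char leaf(s), 0 union(s), 0 star(s)
chars contribute 4×2 = 8; each union adds +2; each star adds +2
Total: 8 + 0 + 0 = 8 states


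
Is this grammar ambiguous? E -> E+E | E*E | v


'v+v*v' has two parse trees (no precedence encoded between + and *)
Ambiguous


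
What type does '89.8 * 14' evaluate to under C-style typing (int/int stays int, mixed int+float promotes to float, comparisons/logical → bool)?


Operand types: float * int
Rule: mixed int/float promotes to float; int/int stays int
Result type: float


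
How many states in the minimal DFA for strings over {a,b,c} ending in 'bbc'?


Track the longest suffix of input matching a prefix of 'bbc': 4 classes (prefixes of length 0..3)
Minimal DFA: 4 states


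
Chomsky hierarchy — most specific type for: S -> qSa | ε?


Single nonterminal LHS, but q^n a^n is not regular
Classification: Type 2 (Context-Free)


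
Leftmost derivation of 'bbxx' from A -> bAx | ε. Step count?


Derivation: A => bAx => bbAxx => bbxx
Steps: 3


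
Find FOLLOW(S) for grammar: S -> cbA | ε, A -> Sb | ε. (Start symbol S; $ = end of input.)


$ ∈ FOLLOW(S). For each A -> αBβ: add FIRST(β)\{ε} to FOLLOW(B); if β nullable, add FOLLOW(A).
FOLLOW(S) = {$, b}


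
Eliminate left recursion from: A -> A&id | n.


Left-recursive alternatives: A&id; non-recursive: n
Introduce A': A -> nA', A' -> &idA' | ε


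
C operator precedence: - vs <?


'-' is additive (level 9); '<' is relational (level 7)
Higher level binds tighter
'-' has higher precedence than '<'


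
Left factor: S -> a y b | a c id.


Common prefix: 'a'
Factored: S -> a S', S' -> y b | c id


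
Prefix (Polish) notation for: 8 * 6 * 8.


left-to-right (same/higher precedence on left): tree is (* (* 8 6) 8)
Prefix: * * 8 6 8


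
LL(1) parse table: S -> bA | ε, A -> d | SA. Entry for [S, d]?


For [S, d]: ε is nullable and 'd' ∈ FOLLOW(S)
Entry: S -> ε


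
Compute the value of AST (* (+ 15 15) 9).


Evaluate inner: (+ 15 15) = 30
Evaluate root: (* 30 9) = 270
Result: 270


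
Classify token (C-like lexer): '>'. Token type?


Pattern: operator symbol
Type: OPERATOR


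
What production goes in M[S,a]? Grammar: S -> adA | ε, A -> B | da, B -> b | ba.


For [S, a]: 'a' ∈ FIRST(adA)
Entry: S -> adA


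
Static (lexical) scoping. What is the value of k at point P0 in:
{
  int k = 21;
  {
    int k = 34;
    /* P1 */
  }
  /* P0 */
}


k declared in the same block as P0
k = 21


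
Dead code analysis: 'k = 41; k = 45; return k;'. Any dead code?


first assignment to k is overwritten before any read
Dead: 'k = 41'


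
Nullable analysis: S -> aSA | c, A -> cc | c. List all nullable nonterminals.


A nonterminal is nullable iff some alternative derives ε (directly, or every symbol in it is nullable)
Nullable: {}


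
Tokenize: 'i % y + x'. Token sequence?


Scan left to right, longest-match per lexeme
Tokens: ID(i), OP(%), ID(y), OP(+), ID(x)


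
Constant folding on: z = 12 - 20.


12 - 20 = -8 at compile time
Optimized: z = -8


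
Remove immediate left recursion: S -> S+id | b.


Left-recursive alternatives: S+id; non-recursive: b
Introduce S': S -> bS', S' -> +idS' | ε


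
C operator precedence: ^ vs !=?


'!=' is equality (level 6); '^' is bitwise XOR (level 4)
Higher level binds tighter
'!=' has higher precedence than '^'


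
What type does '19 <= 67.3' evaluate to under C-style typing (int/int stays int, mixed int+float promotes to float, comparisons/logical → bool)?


Operand types: int <= float
Rule: comparison yields bool
Result type: bool


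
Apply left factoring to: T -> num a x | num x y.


Common prefix: 'num'
Factored: T -> num T', T' -> a x | x y


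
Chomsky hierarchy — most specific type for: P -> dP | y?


Right-linear: every RHS is a terminal or a terminal followed by one nonterminal
Classification: Type 3 (Regular)


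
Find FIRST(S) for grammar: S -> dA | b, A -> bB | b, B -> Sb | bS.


Per alternative of S: FIRST(dA) = {d}; FIRST(b) = {b}
FIRST(S) = {b, d}


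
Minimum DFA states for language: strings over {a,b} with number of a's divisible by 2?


Track (count of a) mod 2: states 0..1, accept at 0
Minimal DFA: 2 states


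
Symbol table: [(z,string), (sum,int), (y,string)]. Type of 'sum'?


Lookup 'sum' → type int


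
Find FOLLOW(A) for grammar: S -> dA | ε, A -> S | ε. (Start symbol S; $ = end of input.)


$ ∈ FOLLOW(S). For each A -> αBβ: add FIRST(β)\{ε} to FOLLOW(B); if β nullable, add FOLLOW(A).
FOLLOW(A) = {$}


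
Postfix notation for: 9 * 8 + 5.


Left to right (same or higher precedence on left)
Postfix: 9 8 * 5 +


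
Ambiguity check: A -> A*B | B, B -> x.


precedence layered via separate nonterminal B: deterministic
Unambiguous


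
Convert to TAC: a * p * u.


Break into single-operator statements:
t1 = a * p
t2 = t1 * u


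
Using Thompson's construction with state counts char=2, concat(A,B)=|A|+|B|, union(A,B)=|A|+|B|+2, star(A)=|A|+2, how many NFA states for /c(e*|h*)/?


Syntax tree has 3 char leaf(s), 1 union(s), 2 star(s)
chars contribute 3×2 = 6; each union adds +2; each star adds +2
Total: 6 + 2 + 4 = 12 states


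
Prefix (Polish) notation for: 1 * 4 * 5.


left-to-right (same/higher precedence on left): tree is (* (* 1 4) 5)
Prefix: * * 1 4 5


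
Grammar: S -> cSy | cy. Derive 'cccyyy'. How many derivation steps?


Derivation: S => cSy => ccSyy => cccyyy
Steps: 3


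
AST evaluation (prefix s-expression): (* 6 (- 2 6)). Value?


Evaluate inner: (- 2 6) = -4
Evaluate root: (* 6 -4) = -24
Result: -24


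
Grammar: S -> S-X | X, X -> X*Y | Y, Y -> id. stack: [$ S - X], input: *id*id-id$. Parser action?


'*' can extend X; shift to build X -> X*Y
Action: shift


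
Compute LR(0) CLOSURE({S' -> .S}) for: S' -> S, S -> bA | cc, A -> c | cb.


Start: S' -> .S
For each item with dot before a nonterminal B, add B -> .γ for every B-production
Closure: [S' -> .S, S -> .bA, S -> .cc]


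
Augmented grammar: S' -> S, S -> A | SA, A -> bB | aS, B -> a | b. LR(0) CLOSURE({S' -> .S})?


Start: S' -> .S
For each item with dot before a nonterminal B, add B -> .γ for every B-production
Closure: [S' -> .S, S -> .A, S -> .SA, A -> .bB, A -> .aS]


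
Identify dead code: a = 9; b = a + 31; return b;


a is read by b's definition; b is returned
No dead code


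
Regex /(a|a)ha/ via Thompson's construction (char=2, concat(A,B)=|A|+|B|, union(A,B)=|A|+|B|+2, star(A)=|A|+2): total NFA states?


Syntax tree has 4 char leaf(s), 1 union(s), 0 star(s)
chars contribute 4×2 = 8; each union adds +2; each star adds +2
Total: 8 + 2 + 0 = 10 states


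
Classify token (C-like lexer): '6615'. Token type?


Pattern: digits only
Type: INTEGER_LITERAL


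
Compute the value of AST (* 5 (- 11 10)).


Evaluate inner: (- 11 10) = 1
Evaluate root: (* 5 1) = 5
Result: 5


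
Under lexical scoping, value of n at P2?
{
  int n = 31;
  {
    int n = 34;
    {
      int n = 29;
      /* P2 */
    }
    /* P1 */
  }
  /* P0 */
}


n declared in the same block as P2
n = 29


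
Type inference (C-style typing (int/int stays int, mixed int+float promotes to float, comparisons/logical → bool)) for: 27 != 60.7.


Operand types: int != float
Rule: comparison yields bool
Result type: bool


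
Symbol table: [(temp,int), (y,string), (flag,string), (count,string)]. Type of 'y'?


Lookup 'y' → type string


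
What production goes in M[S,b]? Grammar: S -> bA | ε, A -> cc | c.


For [S, b]: 'b' ∈ FIRST(bA)
Entry: S -> bA


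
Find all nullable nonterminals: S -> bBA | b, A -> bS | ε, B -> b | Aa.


A nonterminal is nullable iff some alternative derives ε (directly, or every symbol in it is nullable)
Nullable: {A}


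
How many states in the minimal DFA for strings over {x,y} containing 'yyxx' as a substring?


KMP-style automaton: 4 progress states + 1 absorbing accept = 5
Minimal DFA: 5 states


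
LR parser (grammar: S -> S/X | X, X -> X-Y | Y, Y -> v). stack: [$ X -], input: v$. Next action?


no handle; shift 'v'
Action: shift


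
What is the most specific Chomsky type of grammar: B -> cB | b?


Right-linear: every RHS is a terminal or a terminal followed by one nonterminal
Classification: Type 3 (Regular)


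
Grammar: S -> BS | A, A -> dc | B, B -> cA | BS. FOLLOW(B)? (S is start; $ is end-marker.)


$ ∈ FOLLOW(S). For each A -> αBβ: add FIRST(β)\{ε} to FOLLOW(B); if β nullable, add FOLLOW(A).
FOLLOW(B) = {$, c, d}


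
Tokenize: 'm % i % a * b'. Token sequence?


Scan left to right, longest-match per lexeme
Tokens: ID(m), OP(%), ID(i), OP(%), ID(a), OP(*), ID(b)


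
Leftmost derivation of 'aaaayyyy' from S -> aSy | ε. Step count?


Derivation: S => aSy => aaSyy => aaaSyyy => aaaaSyyyy => aaaayyyy
Steps: 5


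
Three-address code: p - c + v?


Break into single-operator statements:
t1 = p - c
t2 = t1 + v


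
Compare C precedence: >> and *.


'*' is multiplicative (level 10); '>>' is shift (level 8)
Higher level binds tighter
'*' has higher precedence than '>>'


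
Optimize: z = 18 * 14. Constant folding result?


18 * 14 = 252 at compile time
Optimized: z = 252


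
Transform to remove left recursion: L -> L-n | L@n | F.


Left-recursive alternatives: L-n, L@n; non-recursive: F
Introduce L': L -> FL', L' -> -nL' | @nL' | ε


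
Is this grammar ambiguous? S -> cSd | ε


balanced c^n…d^n: each string has a unique parse
Unambiguous


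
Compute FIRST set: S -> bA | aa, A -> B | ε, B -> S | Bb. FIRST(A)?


Per alternative of A: FIRST(B) = {a, b}; FIRST(ε) = {ε}
FIRST(A) = {a, b, ε}


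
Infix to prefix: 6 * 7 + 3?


left-to-right (same/higher precedence on left): tree is (+ (* 6 7) 3)
Prefix: + * 6 7 3


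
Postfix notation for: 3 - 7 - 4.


Left to right (same or higher precedence on left)
Postfix: 3 7 - 4 -


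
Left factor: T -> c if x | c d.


Common prefix: 'c'
Factored: T -> c T', T' -> if x | d


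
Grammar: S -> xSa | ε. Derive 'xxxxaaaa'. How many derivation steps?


Derivation: S => xSa => xxSaa => xxxSaaa => xxxxSaaaa => xxxxaaaa
Steps: 5


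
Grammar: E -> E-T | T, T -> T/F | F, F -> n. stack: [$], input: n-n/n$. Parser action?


no handle on stack; shift 'n'
Action: shift


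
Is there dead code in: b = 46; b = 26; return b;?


first assignment to b is overwritten before any read
Dead: 'b = 46'


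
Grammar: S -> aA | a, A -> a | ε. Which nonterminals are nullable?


A nonterminal is nullable iff some alternative derives ε (directly, or every symbol in it is nullable)
Nullable: {A}
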